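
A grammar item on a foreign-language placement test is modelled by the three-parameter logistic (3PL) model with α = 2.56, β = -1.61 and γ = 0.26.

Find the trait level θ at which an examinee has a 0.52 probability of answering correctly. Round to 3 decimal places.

P(θ) = γ + (1 − γ) · 1 / (1 + exp(−α(θ − β)))
Remove guessing floor: (0.52 − 0.26)/(1 − 0.26) = 0.3514
logit = ln(0.3514/0.6486) = -0.6131
θ = β + logit/(α) = -1.61 + (-0.6131)/2.5600 = -1.8495

-1.849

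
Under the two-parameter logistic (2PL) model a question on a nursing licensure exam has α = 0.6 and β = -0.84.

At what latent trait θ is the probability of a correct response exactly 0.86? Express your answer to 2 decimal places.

P(θ) = 1 / (1 + exp(−α(θ − β)))
logit = ln(0.8600/0.1400) = 1.8153
θ = β + logit/(α) = -0.84 + 1.8153/0.6000 = 2.1855

2.19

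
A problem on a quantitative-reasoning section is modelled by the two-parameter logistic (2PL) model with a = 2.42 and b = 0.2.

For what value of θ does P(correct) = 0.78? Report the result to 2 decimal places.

P(θ) = 1 / (1 + exp(−a(θ − b)))
logit = ln(0.7800/0.2200) = 1.2657
θ = b + logit/(a) = 0.2 + 1.2657/2.4200 = 0.7230

0.72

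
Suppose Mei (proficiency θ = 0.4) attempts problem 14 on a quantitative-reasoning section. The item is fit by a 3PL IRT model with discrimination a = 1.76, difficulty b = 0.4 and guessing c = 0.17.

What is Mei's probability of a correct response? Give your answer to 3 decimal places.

0.585

P(θ) = c + (1 − c) · 1 / (1 + exp(−a(θ − b)))
Exponent: 1.76 × (0.4 − 0.4) = 0.0000
1/(1 + e^{0.0000}) = 0.5000
P = 0.17 + 0.83 × 0.5000 = 0.5850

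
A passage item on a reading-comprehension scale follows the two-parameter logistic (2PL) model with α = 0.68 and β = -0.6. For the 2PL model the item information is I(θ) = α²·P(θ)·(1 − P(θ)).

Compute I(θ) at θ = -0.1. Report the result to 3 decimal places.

P = 1/(1+e^{-0.3400}) = 0.5842
P(1−P) = 0.5842 × 0.4158 = 0.2429
I = α² × P(1−P) = 0.68² × 0.2429 = 0.11232

0.112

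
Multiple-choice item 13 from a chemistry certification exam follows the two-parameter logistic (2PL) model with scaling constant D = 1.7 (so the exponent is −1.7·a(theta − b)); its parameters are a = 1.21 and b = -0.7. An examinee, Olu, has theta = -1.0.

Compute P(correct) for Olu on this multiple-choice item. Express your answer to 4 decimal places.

0.3504

P(theta) = 1 / (1 + exp(−D·a(theta − b)))
Exponent: 1.7 × 1.21 × (-1.0 − (-0.7)) = -0.6171
1/(1 + e^{0.6171}) = 0.3504
P = 0.3504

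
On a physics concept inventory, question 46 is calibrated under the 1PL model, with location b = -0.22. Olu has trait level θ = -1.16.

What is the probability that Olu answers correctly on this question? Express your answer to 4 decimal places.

P(θ) = 1 / (1 + exp(−(θ − b)))
Exponent: (-1.16 − (-0.22)) = -0.9400
1/(1 + e^{0.9400}) = 0.2809
P = 0.2809

0.2809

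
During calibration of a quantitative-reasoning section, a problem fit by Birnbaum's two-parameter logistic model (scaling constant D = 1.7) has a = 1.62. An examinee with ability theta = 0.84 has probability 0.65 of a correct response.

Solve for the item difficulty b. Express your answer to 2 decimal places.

0.62

P(theta) = 1 / (1 + exp(−D·a(theta − b)))
logit(0.65) = ln(0.65/0.35) = 0.6190
b = theta − logit/(1.7·a) = 0.84 − 0.6190/2.7540 = 0.6152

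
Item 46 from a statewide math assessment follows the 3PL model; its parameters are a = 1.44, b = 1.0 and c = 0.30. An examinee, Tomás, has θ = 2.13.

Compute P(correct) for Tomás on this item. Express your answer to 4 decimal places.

P(θ) = c + (1 − c) · 1 / (1 + exp(−a(θ − b)))
Exponent: 1.44 × (2.13 − 1.0) = 1.6272
1/(1 + e^{-1.6272}) = 0.8358
P = 0.30 + 0.70 × 0.8358 = 0.8850

0.8850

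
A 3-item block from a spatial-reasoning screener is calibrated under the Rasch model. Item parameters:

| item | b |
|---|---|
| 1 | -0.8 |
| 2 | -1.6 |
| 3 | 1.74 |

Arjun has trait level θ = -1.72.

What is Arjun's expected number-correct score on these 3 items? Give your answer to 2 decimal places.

P(θ) = 1 / (1 + exp(−(θ − b)))
P_1 = 1/(1+e^{0.9200}) = 0.2850
P_2 = 1/(1+e^{0.1200}) = 0.4700
P_3 = 1/(1+e^{3.4600}) = 0.0305
E[score] = 0.2850 + 0.4700 + 0.0305 = 0.7855

0.79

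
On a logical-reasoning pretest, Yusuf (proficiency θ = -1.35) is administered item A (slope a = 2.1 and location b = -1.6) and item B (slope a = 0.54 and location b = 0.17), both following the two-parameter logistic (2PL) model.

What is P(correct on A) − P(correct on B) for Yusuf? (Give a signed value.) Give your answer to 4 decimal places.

0.3227

P(θ) = 1 / (1 + exp(−a(θ − b)))
P_A = 0.6283
P_B = 0.3056
P_A − P_B = 0.3227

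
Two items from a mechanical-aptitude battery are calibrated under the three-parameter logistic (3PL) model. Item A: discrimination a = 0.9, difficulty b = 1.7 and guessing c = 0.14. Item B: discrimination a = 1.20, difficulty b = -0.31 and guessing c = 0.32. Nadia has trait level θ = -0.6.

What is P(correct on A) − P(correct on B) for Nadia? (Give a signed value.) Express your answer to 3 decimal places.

P(θ) = c + (1 − c) · 1 / (1 + exp(−a(θ − b)))
P_A = 0.2364
P_B = 0.6014
P_A − P_B = -0.3651

-0.365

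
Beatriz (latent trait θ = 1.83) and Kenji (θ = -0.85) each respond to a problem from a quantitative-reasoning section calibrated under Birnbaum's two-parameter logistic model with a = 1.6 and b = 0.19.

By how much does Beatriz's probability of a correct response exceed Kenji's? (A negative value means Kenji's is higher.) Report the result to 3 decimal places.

0.773

P(θ) = 1 / (1 + exp(−a(θ − b)))
P(Beatriz) = 0.9324  [exponent 2.6240]
P(Kenji) = 0.1592  [exponent -1.6640]
Difference = 0.9324 − 0.1592 = 0.7732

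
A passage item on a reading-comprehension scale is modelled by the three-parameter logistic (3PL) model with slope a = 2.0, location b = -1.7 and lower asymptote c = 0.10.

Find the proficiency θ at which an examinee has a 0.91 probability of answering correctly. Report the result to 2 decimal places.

-0.60

P(θ) = c + (1 − c) · 1 / (1 + exp(−a(θ − b)))
Remove guessing floor: (0.91 − 0.10)/(1 − 0.10) = 0.9000
logit = ln(0.9000/0.1000) = 2.1972
θ = b + logit/(a) = -1.7 + 2.1972/2.0000 = -0.6014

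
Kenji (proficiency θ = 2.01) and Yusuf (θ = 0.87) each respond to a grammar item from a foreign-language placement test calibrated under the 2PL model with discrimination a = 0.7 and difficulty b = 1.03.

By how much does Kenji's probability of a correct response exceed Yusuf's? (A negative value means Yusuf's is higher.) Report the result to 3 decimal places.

P(θ) = 1 / (1 + exp(−a(θ − b)))
P(Kenji) = 0.6651  [exponent 0.6860]
P(Yusuf) = 0.4720  [exponent -0.1120]
Difference = 0.6651 − 0.4720 = 0.1930

0.193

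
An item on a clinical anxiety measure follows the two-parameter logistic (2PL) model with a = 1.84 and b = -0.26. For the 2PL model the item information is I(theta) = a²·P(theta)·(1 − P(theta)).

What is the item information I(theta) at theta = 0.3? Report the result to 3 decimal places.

P = 1/(1+e^{-1.0304}) = 0.7370
P(1−P) = 0.7370 × 0.2630 = 0.1938
I = a² × P(1−P) = 1.84² × 0.1938 = 0.65624

0.656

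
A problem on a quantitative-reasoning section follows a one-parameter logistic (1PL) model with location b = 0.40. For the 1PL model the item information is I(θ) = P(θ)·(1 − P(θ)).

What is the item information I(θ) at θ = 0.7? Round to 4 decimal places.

P = 1/(1+e^{-0.3000}) = 0.5744
P(1−P) = 0.5744 × 0.4256 = 0.2445
I = P(1−P) = 0.24446

0.2445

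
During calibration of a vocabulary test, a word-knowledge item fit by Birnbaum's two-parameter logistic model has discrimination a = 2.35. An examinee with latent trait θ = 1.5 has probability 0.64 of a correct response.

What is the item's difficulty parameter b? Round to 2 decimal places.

P(θ) = 1 / (1 + exp(−a(θ − b)))
logit(0.64) = ln(0.64/0.36) = 0.5754
b = θ − logit/(a) = 1.5 − 0.5754/2.3500 = 1.2552

1.26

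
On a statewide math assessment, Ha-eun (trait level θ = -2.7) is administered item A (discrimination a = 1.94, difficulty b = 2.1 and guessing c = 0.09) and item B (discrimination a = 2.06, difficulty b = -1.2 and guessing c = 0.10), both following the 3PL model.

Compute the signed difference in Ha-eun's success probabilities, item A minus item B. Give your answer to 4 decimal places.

P(θ) = c + (1 − c) · 1 / (1 + exp(−a(θ − b)))
P_A = 0.0901
P_B = 0.1392
P_A − P_B = -0.0491

-0.0491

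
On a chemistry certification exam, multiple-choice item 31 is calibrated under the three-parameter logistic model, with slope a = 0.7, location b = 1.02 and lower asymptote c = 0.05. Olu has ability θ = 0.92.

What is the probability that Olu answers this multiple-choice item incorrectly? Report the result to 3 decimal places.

P(θ) = c + (1 − c) · 1 / (1 + exp(−a(θ − b)))
Exponent: 0.7 × (0.92 − 1.02) = -0.0700
1/(1 + e^{0.0700}) = 0.4825
P = 0.05 + 0.95 × 0.4825 = 0.5084
P(incorrect) = 1 − 0.5084 = 0.4916

0.492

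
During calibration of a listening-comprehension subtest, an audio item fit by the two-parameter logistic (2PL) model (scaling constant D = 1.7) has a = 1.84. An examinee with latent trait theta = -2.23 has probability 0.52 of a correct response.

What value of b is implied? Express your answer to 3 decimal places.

-2.256

P(theta) = 1 / (1 + exp(−D·a(theta − b)))
logit(0.52) = ln(0.52/0.48) = 0.0800
b = theta − logit/(1.7·a) = -2.23 − 0.0800/3.1280 = -2.2556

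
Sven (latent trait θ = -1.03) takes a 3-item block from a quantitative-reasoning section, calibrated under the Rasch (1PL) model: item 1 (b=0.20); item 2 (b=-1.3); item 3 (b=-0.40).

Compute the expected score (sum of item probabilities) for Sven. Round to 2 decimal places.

P(θ) = 1 / (1 + exp(−(θ − b)))
P_1 = 1/(1+e^{1.2300}) = 0.2262
P_2 = 1/(1+e^{-0.2700}) = 0.5671
P_3 = 1/(1+e^{0.6300}) = 0.3475
E[score] = 0.2262 + 0.5671 + 0.3475 = 1.1408

1.14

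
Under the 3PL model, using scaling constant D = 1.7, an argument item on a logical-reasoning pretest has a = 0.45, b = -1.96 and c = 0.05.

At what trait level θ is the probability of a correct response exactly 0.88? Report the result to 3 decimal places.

P(θ) = c + (1 − c) · 1 / (1 + exp(−D·a(θ − b)))
Remove guessing floor: (0.88 − 0.05)/(1 − 0.05) = 0.8737
logit = ln(0.8737/0.1263) = 1.9339
θ = b + logit/(1.7·a) = -1.96 + 1.9339/0.7650 = 0.5680

0.568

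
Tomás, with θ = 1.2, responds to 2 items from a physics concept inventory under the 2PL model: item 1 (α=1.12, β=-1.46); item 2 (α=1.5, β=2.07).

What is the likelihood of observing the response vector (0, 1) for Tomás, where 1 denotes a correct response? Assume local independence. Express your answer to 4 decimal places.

0.0103

P(θ) = 1 / (1 + exp(−α(θ − β)))
P_1 = 1/(1+e^{-2.9792}) = 0.9516
P_2 = 1/(1+e^{1.3050}) = 0.2133
L = (1−P_1) × P_2 = 0.0484 × 0.2133 = 0.01032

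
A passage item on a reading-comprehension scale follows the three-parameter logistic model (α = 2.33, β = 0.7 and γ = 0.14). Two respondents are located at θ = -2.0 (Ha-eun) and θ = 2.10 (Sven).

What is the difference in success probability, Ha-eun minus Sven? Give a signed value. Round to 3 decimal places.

P(θ) = γ + (1 − γ) · 1 / (1 + exp(−α(θ − β)))
P(Ha-eun) = 0.1416  [exponent -6.2910]
P(Sven) = 0.9683  [exponent 3.2620]
Difference = 0.1416 − 0.9683 = -0.8267

-0.827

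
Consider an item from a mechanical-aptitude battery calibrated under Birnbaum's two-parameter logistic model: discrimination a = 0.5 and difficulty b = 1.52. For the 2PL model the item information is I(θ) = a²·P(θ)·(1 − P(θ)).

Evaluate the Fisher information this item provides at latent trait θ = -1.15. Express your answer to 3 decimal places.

P = 1/(1+e^{1.3350}) = 0.2083
P(1−P) = 0.2083 × 0.7917 = 0.1649
I = a² × P(1−P) = 0.5² × 0.1649 = 0.04123

0.041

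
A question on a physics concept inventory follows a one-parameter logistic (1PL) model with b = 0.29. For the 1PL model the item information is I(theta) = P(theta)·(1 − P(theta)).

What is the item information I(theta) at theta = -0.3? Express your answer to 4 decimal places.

P = 1/(1+e^{0.5900}) = 0.3566
P(1−P) = 0.3566 × 0.6434 = 0.2294
I = P(1−P) = 0.22945

0.2294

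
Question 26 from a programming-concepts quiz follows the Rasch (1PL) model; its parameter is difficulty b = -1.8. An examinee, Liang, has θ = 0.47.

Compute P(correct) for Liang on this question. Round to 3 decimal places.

0.906

P(θ) = 1 / (1 + exp(−(θ − b)))
Exponent: (0.47 − (-1.8)) = 2.2700
1/(1 + e^{-2.2700}) = 0.9064
P = 0.9064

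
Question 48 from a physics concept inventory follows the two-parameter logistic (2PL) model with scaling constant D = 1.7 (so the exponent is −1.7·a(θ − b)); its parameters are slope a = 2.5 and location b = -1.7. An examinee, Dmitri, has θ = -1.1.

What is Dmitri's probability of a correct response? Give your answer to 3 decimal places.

P(θ) = 1 / (1 + exp(−D·a(θ − b)))
Exponent: 1.7 × 2.5 × (-1.1 − (-1.7)) = 2.5500
1/(1 + e^{-2.5500}) = 0.9276
P = 0.9276

0.928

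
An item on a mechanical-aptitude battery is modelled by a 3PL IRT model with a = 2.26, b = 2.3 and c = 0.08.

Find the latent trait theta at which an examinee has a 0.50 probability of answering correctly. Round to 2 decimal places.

2.22

P(theta) = c + (1 − c) · 1 / (1 + exp(−a(theta − b)))
Remove guessing floor: (0.50 − 0.08)/(1 − 0.08) = 0.4565
logit = ln(0.4565/0.5435) = -0.1744
theta = b + logit/(a) = 2.3 + (-0.1744)/2.2600 = 2.2229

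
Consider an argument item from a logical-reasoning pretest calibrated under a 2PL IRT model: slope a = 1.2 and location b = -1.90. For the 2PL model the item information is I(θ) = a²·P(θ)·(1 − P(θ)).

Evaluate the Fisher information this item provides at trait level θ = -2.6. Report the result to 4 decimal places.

0.3033

P = 1/(1+e^{0.8400}) = 0.3015
P(1−P) = 0.3015 × 0.6985 = 0.2106
I = a² × P(1−P) = 1.2² × 0.2106 = 0.30328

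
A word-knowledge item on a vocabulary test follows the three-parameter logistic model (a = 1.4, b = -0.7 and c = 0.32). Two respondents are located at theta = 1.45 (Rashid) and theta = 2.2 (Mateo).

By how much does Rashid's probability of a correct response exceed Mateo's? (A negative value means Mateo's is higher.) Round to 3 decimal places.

P(theta) = c + (1 − c) · 1 / (1 + exp(−a(theta − b)))
P(Rashid) = 0.9681  [exponent 3.0100]
P(Mateo) = 0.9885  [exponent 4.0600]
Difference = 0.9681 − 0.9885 = -0.0204

-0.020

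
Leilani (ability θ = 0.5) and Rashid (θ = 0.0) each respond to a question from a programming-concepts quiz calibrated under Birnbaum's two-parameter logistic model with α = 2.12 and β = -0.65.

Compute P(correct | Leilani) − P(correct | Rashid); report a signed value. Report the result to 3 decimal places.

0.121

P(θ) = 1 / (1 + exp(−α(θ − β)))
P(Leilani) = 0.9197  [exponent 2.4380]
P(Rashid) = 0.7987  [exponent 1.3780]
Difference = 0.9197 − 0.7987 = 0.1210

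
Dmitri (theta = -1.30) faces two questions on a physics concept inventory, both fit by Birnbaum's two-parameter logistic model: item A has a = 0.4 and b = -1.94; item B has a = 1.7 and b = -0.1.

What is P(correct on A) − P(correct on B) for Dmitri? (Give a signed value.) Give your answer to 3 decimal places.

P(theta) = 1 / (1 + exp(−a(theta − b)))
P_A = 0.5637
P_B = 0.1151
P_A − P_B = 0.4486

0.449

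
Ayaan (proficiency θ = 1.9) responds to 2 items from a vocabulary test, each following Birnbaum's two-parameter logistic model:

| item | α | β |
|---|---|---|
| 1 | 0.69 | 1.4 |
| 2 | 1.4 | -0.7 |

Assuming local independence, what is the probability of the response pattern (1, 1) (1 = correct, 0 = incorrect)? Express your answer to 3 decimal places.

P(θ) = 1 / (1 + exp(−α(θ − β)))
P_1 = 1/(1+e^{-0.3450}) = 0.5854
P_2 = 1/(1+e^{-3.6400}) = 0.9744
L = P_1 × P_2 = 0.5854 × 0.9744 = 0.57043

0.570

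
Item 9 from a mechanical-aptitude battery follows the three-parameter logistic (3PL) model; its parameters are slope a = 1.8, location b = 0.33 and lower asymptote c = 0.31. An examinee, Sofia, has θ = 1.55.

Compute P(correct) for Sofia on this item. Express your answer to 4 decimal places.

P(θ) = c + (1 − c) · 1 / (1 + exp(−a(θ − b)))
Exponent: 1.8 × (1.55 − 0.33) = 2.1960
1/(1 + e^{-2.1960}) = 0.8999
P = 0.31 + 0.69 × 0.8999 = 0.9309

0.9309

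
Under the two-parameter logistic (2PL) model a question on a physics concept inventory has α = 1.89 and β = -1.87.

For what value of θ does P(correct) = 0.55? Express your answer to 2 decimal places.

-1.76

P(θ) = 1 / (1 + exp(−α(θ − β)))
logit = ln(0.5500/0.4500) = 0.2007
θ = β + logit/(α) = -1.87 + 0.2007/1.8900 = -1.7638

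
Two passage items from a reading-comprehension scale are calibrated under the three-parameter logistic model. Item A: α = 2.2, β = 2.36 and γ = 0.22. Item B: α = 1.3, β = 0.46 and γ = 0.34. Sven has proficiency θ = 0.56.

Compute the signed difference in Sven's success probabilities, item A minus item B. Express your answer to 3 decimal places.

-0.457

P(θ) = γ + (1 − γ) · 1 / (1 + exp(−α(θ − β)))
P_A = 0.2346
P_B = 0.6914
P_A − P_B = -0.4568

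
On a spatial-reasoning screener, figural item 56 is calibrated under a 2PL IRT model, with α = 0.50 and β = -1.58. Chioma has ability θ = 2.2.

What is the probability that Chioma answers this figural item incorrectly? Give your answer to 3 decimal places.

P(θ) = 1 / (1 + exp(−α(θ − β)))
Exponent: 0.50 × (2.2 − (-1.58)) = 1.8900
1/(1 + e^{-1.8900}) = 0.8688
P(incorrect) = 1 − 0.8688 = 0.1312

0.131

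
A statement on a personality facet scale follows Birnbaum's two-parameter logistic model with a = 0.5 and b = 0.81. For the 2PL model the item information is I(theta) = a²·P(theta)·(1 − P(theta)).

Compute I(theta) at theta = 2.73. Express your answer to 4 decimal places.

0.0501

P = 1/(1+e^{-0.9600}) = 0.7231
P(1−P) = 0.7231 × 0.2769 = 0.2002
I = a² × P(1−P) = 0.5² × 0.2002 = 0.05005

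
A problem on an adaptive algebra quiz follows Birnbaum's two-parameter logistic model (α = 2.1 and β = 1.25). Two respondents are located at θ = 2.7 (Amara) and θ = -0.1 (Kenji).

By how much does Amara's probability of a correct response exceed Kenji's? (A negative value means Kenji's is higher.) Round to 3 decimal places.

P(θ) = 1 / (1 + exp(−α(θ − β)))
P(Amara) = 0.9546  [exponent 3.0450]
P(Kenji) = 0.0555  [exponent -2.8350]
Difference = 0.9546 − 0.0555 = 0.8991

0.899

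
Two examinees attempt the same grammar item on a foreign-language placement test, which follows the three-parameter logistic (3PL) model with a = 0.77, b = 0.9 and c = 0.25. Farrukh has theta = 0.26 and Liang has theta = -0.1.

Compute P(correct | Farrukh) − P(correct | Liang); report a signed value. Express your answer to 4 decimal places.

0.0471

P(theta) = c + (1 − c) · 1 / (1 + exp(−a(theta − b)))
P(Farrukh) = 0.5344  [exponent -0.4928]
P(Liang) = 0.4874  [exponent -0.7700]
Difference = 0.5344 − 0.4874 = 0.0471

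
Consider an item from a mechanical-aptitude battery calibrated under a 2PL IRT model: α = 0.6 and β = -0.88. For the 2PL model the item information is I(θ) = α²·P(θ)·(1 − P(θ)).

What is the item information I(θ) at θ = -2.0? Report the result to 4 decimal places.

P = 1/(1+e^{0.6720}) = 0.3380
P(1−P) = 0.3380 × 0.6620 = 0.2238
I = α² × P(1−P) = 0.6² × 0.2238 = 0.08056

0.0806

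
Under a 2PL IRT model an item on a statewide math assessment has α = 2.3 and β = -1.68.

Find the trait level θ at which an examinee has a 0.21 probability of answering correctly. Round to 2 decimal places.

P(θ) = 1 / (1 + exp(−α(θ − β)))
logit = ln(0.2100/0.7900) = -1.3249
θ = β + logit/(α) = -1.68 + (-1.3249)/2.3000 = -2.2561

-2.26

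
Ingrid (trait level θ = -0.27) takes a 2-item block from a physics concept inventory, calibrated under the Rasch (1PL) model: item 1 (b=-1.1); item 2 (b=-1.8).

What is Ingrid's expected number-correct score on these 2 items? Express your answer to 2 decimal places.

1.52

P(θ) = 1 / (1 + exp(−(θ − b)))
P_1 = 1/(1+e^{-0.8300}) = 0.6964
P_2 = 1/(1+e^{-1.5300}) = 0.8220
E[score] = 0.6964 + 0.8220 = 1.5184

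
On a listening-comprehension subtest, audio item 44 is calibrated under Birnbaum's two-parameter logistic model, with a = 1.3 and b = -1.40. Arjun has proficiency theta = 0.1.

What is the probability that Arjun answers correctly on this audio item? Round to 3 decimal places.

0.875

P(theta) = 1 / (1 + exp(−a(theta − b)))
Exponent: 1.3 × (0.1 − (-1.40)) = 1.9500
1/(1 + e^{-1.9500}) = 0.8754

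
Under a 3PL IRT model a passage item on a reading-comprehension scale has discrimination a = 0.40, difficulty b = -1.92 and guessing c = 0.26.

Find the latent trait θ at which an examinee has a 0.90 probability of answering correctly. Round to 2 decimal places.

2.72

P(θ) = c + (1 − c) · 1 / (1 + exp(−a(θ − b)))
Remove guessing floor: (0.90 − 0.26)/(1 − 0.26) = 0.8649
logit = ln(0.8649/0.1351) = 1.8563
θ = b + logit/(a) = -1.92 + 1.8563/0.4000 = 2.7207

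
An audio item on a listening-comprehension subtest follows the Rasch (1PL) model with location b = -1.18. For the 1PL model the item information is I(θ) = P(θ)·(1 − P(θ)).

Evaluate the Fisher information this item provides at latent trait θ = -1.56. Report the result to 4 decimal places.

P = 1/(1+e^{0.3800}) = 0.4061
P(1−P) = 0.4061 × 0.5939 = 0.2412
I = P(1−P) = 0.24119

0.2412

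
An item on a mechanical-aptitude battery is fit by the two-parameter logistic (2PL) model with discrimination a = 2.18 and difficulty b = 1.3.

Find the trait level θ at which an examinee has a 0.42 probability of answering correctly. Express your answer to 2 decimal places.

P(θ) = 1 / (1 + exp(−a(θ − b)))
logit = ln(0.4200/0.5800) = -0.3228
θ = b + logit/(a) = 1.3 + (-0.3228)/2.1800 = 1.1519

1.15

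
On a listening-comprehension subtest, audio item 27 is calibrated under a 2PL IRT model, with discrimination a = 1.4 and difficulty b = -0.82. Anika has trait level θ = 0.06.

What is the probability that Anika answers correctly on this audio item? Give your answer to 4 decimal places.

0.7742

P(θ) = 1 / (1 + exp(−a(θ − b)))
Exponent: 1.4 × (0.06 − (-0.82)) = 1.2320
1/(1 + e^{-1.2320}) = 0.7742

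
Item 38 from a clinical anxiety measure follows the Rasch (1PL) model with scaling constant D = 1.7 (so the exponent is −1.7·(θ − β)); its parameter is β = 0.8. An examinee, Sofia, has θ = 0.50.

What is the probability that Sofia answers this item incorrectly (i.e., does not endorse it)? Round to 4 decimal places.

0.6248

P(θ) = 1 / (1 + exp(−D·(θ − β)))
Exponent: 1.7 × (0.50 − 0.8) = -0.5100
1/(1 + e^{0.5100}) = 0.3752
P = 0.3752
P(incorrect) = 1 − 0.3752 = 0.6248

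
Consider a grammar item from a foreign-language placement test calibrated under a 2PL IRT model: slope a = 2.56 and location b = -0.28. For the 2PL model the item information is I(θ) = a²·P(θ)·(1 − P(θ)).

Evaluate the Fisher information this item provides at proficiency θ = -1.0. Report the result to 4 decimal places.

P = 1/(1+e^{1.8432}) = 0.1367
P(1−P) = 0.1367 × 0.8633 = 0.1180
I = a² × P(1−P) = 2.56² × 0.1180 = 0.77328

0.7733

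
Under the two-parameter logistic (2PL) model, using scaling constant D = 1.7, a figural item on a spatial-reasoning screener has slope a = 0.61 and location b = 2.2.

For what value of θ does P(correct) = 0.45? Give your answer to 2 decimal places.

P(θ) = 1 / (1 + exp(−D·a(θ − b)))
logit = ln(0.4500/0.5500) = -0.2007
θ = b + logit/(1.7·a) = 2.2 + (-0.2007)/1.0370 = 2.0065

2.01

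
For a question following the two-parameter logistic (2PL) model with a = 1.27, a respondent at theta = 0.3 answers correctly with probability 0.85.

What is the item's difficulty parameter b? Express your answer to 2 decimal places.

P(theta) = 1 / (1 + exp(−a(theta − b)))
logit(0.85) = ln(0.85/0.15) = 1.7346
b = theta − logit/(a) = 0.3 − 1.7346/1.2700 = -1.0658

-1.07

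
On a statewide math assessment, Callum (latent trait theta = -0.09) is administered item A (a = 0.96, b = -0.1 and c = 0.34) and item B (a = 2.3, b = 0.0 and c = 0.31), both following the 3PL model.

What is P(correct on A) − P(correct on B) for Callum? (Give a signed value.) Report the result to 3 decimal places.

P(theta) = c + (1 − c) · 1 / (1 + exp(−a(theta − b)))
P_A = 0.6716
P_B = 0.6194
P_A − P_B = 0.0522

0.052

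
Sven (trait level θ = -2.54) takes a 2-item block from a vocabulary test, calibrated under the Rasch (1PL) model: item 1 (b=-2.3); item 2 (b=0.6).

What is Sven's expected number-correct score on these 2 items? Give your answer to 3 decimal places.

P(θ) = 1 / (1 + exp(−(θ − b)))
P_1 = 1/(1+e^{0.2400}) = 0.4403
P_2 = 1/(1+e^{3.1400}) = 0.0415
E[score] = 0.4403 + 0.0415 = 0.4818

0.482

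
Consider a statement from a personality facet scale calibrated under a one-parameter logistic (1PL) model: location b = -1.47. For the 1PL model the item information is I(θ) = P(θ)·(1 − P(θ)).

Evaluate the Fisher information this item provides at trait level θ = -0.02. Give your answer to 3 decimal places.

0.154

P = 1/(1+e^{-1.4500}) = 0.8100
P(1−P) = 0.8100 × 0.1900 = 0.1539
I = P(1−P) = 0.15390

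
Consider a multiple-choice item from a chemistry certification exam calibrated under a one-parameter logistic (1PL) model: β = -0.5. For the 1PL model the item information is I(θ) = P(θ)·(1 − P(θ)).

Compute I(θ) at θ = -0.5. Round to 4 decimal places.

P = 1/(1+e^{0.0000}) = 0.5000
P(1−P) = 0.5000 × 0.5000 = 0.2500
I = P(1−P) = 0.25000

0.2500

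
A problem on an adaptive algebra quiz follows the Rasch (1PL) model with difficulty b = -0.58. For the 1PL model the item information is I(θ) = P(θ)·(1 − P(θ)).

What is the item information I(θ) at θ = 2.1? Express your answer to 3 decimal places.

0.060

P = 1/(1+e^{-2.6800}) = 0.9358
P(1−P) = 0.9358 × 0.0642 = 0.0600
I = P(1−P) = 0.06005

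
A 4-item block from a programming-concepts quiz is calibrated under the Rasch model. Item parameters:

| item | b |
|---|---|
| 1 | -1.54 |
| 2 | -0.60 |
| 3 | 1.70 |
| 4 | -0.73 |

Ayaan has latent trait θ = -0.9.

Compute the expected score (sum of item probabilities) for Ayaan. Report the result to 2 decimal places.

P(θ) = 1 / (1 + exp(−(θ − b)))
P_1 = 1/(1+e^{-0.6400}) = 0.6548
P_2 = 1/(1+e^{0.3000}) = 0.4256
P_3 = 1/(1+e^{2.6000}) = 0.0691
P_4 = 1/(1+e^{0.1700}) = 0.4576
E[score] = 0.6548 + 0.4256 + 0.0691 + 0.4576 = 1.6071

1.61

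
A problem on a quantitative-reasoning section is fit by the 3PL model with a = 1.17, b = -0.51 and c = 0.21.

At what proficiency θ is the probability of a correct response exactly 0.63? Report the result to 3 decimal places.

P(θ) = c + (1 − c) · 1 / (1 + exp(−a(θ − b)))
Remove guessing floor: (0.63 − 0.21)/(1 − 0.21) = 0.5316
logit = ln(0.5316/0.4684) = 0.1268
θ = b + logit/(a) = -0.51 + 0.1268/1.1700 = -0.4017

-0.402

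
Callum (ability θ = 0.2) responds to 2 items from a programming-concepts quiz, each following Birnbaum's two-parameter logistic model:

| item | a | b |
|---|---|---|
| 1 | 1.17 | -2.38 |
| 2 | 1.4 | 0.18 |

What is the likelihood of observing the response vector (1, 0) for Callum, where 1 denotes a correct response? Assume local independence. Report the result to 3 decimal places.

0.470

P(θ) = 1 / (1 + exp(−a(θ − b)))
P_1 = 1/(1+e^{-3.0186}) = 0.9534
P_2 = 1/(1+e^{-0.0280}) = 0.5070
L = P_1 × (1−P_2) = 0.9534 × 0.4930 = 0.47003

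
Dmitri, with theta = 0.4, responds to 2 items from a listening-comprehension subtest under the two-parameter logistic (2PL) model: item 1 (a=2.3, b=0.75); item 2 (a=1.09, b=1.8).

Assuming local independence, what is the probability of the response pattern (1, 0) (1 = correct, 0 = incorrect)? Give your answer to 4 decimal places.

P(theta) = 1 / (1 + exp(−a(theta − b)))
P_1 = 1/(1+e^{0.8050}) = 0.3090
P_2 = 1/(1+e^{1.5260}) = 0.1786
L = P_1 × (1−P_2) = 0.3090 × 0.8214 = 0.25378

0.2538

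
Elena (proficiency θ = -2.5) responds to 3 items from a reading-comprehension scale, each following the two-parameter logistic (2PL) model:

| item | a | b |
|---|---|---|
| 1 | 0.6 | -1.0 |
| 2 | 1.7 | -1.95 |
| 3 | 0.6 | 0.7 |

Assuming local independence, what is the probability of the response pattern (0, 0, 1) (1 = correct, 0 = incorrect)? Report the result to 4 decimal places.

0.0653

P(θ) = 1 / (1 + exp(−a(θ − b)))
P_1 = 1/(1+e^{0.9000}) = 0.2891
P_2 = 1/(1+e^{0.9350}) = 0.2819
P_3 = 1/(1+e^{1.9200}) = 0.1279
L = (1−P_1) × (1−P_2) × P_3 = 0.7109 × 0.7181 × 0.1279 = 0.06528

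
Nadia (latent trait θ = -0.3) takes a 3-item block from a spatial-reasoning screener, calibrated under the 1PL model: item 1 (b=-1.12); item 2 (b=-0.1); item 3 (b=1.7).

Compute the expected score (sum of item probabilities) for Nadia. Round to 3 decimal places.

1.264

P(θ) = 1 / (1 + exp(−(θ − b)))
P_1 = 1/(1+e^{-0.8200}) = 0.6942
P_2 = 1/(1+e^{0.2000}) = 0.4502
P_3 = 1/(1+e^{2.0000}) = 0.1192
E[score] = 0.6942 + 0.4502 + 0.1192 = 1.2636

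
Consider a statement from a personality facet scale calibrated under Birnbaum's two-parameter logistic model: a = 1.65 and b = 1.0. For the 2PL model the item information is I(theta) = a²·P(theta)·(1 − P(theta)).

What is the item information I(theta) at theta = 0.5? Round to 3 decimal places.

P = 1/(1+e^{0.8250}) = 0.3047
P(1−P) = 0.3047 × 0.6953 = 0.2119
I = a² × P(1−P) = 1.65² × 0.2119 = 0.57679

0.577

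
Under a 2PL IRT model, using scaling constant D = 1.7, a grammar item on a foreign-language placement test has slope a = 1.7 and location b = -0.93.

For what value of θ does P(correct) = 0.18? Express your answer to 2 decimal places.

-1.45

P(θ) = 1 / (1 + exp(−D·a(θ − b)))
logit = ln(0.1800/0.8200) = -1.5163
θ = b + logit/(1.7·a) = -0.93 + (-1.5163)/2.8900 = -1.4547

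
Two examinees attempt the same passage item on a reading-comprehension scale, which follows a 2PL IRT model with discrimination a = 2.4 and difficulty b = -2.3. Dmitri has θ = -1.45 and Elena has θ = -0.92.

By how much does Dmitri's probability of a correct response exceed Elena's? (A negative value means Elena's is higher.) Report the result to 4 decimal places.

-0.0799

P(θ) = 1 / (1 + exp(−a(θ − b)))
P(Dmitri) = 0.8849  [exponent 2.0400]
P(Elena) = 0.9648  [exponent 3.3120]
Difference = 0.8849 − 0.9648 = -0.0799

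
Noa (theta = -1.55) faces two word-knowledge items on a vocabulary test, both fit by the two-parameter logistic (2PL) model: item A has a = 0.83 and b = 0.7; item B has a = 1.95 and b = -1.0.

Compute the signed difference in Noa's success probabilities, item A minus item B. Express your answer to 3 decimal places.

-0.121

P(theta) = 1 / (1 + exp(−a(theta − b)))
P_A = 0.1338
P_B = 0.2549
P_A − P_B = -0.1211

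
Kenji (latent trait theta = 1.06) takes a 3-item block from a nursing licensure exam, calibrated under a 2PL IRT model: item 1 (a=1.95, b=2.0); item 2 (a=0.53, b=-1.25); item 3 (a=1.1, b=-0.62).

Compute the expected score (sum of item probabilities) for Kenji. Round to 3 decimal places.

1.775

P(theta) = 1 / (1 + exp(−a(theta − b)))
P_1 = 1/(1+e^{1.8330}) = 0.1379
P_2 = 1/(1+e^{-1.2243}) = 0.7728
P_3 = 1/(1+e^{-1.8480}) = 0.8639
E[score] = 0.1379 + 0.7728 + 0.8639 = 1.7746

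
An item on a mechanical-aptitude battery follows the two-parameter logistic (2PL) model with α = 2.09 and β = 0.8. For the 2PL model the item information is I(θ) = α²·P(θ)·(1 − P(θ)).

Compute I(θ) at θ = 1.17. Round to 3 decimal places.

P = 1/(1+e^{-0.7733}) = 0.6842
P(1−P) = 0.6842 × 0.3158 = 0.2161
I = α² × P(1−P) = 2.09² × 0.2161 = 0.94376

0.944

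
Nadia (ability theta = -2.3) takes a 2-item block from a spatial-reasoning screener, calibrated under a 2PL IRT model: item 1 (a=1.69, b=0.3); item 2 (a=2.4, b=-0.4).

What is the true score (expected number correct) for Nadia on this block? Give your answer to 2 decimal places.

P(theta) = 1 / (1 + exp(−a(theta − b)))
P_1 = 1/(1+e^{4.3940}) = 0.0122
P_2 = 1/(1+e^{4.5600}) = 0.0104
E[score] = 0.0122 + 0.0104 = 0.0226

0.02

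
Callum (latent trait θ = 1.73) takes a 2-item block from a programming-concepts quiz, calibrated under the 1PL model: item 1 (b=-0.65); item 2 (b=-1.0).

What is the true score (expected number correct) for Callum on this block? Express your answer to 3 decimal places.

1.854

P(θ) = 1 / (1 + exp(−(θ − b)))
P_1 = 1/(1+e^{-2.3800}) = 0.9153
P_2 = 1/(1+e^{-2.7300}) = 0.9388
E[score] = 0.9153 + 0.9388 = 1.8541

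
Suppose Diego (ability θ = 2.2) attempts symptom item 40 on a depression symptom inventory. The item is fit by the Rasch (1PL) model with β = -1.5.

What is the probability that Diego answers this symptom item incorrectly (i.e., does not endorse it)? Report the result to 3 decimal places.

0.024

P(θ) = 1 / (1 + exp(−(θ − β)))
Exponent: (2.2 − (-1.5)) = 3.7000
1/(1 + e^{-3.7000}) = 0.9759
P = 0.9759
P(incorrect) = 1 − 0.9759 = 0.0241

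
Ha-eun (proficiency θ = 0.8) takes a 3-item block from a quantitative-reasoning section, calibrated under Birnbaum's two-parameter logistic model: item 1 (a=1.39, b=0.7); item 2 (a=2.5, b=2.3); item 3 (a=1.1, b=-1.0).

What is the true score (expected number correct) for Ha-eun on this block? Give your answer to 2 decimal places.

P(θ) = 1 / (1 + exp(−a(θ − b)))
P_1 = 1/(1+e^{-0.1390}) = 0.5347
P_2 = 1/(1+e^{3.7500}) = 0.0230
P_3 = 1/(1+e^{-1.9800}) = 0.8787
E[score] = 0.5347 + 0.0230 + 0.8787 = 1.4364

1.44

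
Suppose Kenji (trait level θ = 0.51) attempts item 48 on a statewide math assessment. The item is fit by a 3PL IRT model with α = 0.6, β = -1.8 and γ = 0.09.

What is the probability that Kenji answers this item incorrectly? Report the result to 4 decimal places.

0.1820

P(θ) = γ + (1 − γ) · 1 / (1 + exp(−α(θ − β)))
Exponent: 0.6 × (0.51 − (-1.8)) = 1.3860
1/(1 + e^{-1.3860}) = 0.8000
P = 0.09 + 0.91 × 0.8000 = 0.8180
P(incorrect) = 1 − 0.8180 = 0.1820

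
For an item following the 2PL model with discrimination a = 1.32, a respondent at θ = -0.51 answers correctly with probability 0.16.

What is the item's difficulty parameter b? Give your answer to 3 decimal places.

P(θ) = 1 / (1 + exp(−a(θ − b)))
logit(0.16) = ln(0.16/0.84) = -1.6582
b = θ − logit/(a) = -0.51 − (-1.6582)/1.3200 = 0.7462

0.746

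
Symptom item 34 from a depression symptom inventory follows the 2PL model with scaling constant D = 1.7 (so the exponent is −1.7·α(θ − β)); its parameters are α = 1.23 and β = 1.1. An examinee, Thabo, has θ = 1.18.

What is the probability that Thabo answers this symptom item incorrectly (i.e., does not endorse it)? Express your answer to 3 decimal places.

0.458

P(θ) = 1 / (1 + exp(−D·α(θ − β)))
Exponent: 1.7 × 1.23 × (1.18 − 1.1) = 0.1673
1/(1 + e^{-0.1673}) = 0.5417
P = 0.5417
P(incorrect) = 1 − 0.5417 = 0.4583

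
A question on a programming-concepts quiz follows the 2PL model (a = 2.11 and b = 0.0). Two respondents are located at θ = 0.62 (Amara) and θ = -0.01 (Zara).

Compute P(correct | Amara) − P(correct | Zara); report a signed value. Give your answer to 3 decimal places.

P(θ) = 1 / (1 + exp(−a(θ − b)))
P(Amara) = 0.7872  [exponent 1.3082]
P(Zara) = 0.4947  [exponent -0.0211]
Difference = 0.7872 − 0.4947 = 0.2925

0.292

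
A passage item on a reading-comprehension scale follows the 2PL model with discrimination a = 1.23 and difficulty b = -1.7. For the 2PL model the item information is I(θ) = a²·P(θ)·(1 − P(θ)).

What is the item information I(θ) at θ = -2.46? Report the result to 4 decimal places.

0.3063

P = 1/(1+e^{0.9348}) = 0.2820
P(1−P) = 0.2820 × 0.7180 = 0.2025
I = a² × P(1−P) = 1.23² × 0.2025 = 0.30629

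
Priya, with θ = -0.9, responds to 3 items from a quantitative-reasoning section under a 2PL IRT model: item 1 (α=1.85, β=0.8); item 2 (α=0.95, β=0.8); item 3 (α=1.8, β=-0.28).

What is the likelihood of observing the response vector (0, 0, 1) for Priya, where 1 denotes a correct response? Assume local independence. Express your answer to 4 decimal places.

P(θ) = 1 / (1 + exp(−α(θ − β)))
P_1 = 1/(1+e^{3.1450}) = 0.0413
P_2 = 1/(1+e^{1.6150}) = 0.1659
P_3 = 1/(1+e^{1.1160}) = 0.2468
L = (1−P_1) × (1−P_2) × P_3 = 0.9587 × 0.8341 × 0.2468 = 0.19732

0.1973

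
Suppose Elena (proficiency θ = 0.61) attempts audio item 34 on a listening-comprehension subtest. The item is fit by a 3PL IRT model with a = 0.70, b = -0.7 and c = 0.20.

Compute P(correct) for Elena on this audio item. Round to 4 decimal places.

P(θ) = c + (1 − c) · 1 / (1 + exp(−a(θ − b)))
Exponent: 0.70 × (0.61 − (-0.7)) = 0.9170
1/(1 + e^{-0.9170}) = 0.7144
P = 0.20 + 0.80 × 0.7144 = 0.7715

0.7715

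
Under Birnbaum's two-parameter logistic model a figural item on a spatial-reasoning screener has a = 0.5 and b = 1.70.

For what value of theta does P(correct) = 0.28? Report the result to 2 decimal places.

-0.19

P(theta) = 1 / (1 + exp(−a(theta − b)))
logit = ln(0.2800/0.7200) = -0.9445
theta = b + logit/(a) = 1.70 + (-0.9445)/0.5000 = -0.1889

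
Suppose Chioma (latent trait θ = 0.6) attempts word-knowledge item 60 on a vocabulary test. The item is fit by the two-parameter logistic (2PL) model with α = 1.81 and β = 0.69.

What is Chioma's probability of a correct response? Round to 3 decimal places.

0.459

P(θ) = 1 / (1 + exp(−α(θ − β)))
Exponent: 1.81 × (0.6 − 0.69) = -0.1629
1/(1 + e^{0.1629}) = 0.4594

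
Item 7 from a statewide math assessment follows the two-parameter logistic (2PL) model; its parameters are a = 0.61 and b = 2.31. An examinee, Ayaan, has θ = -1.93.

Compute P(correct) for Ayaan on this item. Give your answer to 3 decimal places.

0.070

P(θ) = 1 / (1 + exp(−a(θ − b)))
Exponent: 0.61 × (-1.93 − 2.31) = -2.5864
1/(1 + e^{2.5864}) = 0.0700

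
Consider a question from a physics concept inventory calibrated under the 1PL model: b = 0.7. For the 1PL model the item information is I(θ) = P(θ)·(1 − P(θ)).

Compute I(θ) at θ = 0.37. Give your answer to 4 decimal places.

P = 1/(1+e^{0.3300}) = 0.4182
P(1−P) = 0.4182 × 0.5818 = 0.2433
I = P(1−P) = 0.24332

0.2433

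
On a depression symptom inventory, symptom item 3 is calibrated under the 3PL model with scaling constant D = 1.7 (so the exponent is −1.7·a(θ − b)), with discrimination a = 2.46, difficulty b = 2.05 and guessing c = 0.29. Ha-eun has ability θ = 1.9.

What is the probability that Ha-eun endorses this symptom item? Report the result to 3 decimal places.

0.537

P(θ) = c + (1 − c) · 1 / (1 + exp(−D·a(θ − b)))
Exponent: 1.7 × 2.46 × (1.9 − 2.05) = -0.6273
1/(1 + e^{0.6273}) = 0.3481
P = 0.29 + 0.71 × 0.3481 = 0.5372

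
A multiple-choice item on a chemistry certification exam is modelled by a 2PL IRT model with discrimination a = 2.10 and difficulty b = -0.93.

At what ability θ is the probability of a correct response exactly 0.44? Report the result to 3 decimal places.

P(θ) = 1 / (1 + exp(−a(θ − b)))
logit = ln(0.4400/0.5600) = -0.2412
θ = b + logit/(a) = -0.93 + (-0.2412)/2.1000 = -1.0448

-1.045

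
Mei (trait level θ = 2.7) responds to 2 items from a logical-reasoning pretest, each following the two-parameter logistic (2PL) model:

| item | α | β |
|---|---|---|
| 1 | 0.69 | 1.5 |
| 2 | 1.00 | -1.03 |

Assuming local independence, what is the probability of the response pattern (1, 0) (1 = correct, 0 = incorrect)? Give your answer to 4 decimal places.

P(θ) = 1 / (1 + exp(−α(θ − β)))
P_1 = 1/(1+e^{-0.8280}) = 0.6959
P_2 = 1/(1+e^{-3.7300}) = 0.9766
L = P_1 × (1−P_2) = 0.6959 × 0.0234 = 0.01631

0.0163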